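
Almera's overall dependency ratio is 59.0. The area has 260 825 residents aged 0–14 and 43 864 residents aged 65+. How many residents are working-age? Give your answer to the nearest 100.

Total dependency ratio = (youth + elderly) / working-age × 100
59.0 = (260 825 + 43 864) / W × 100
⇒ 516 400

Working-age: 516 400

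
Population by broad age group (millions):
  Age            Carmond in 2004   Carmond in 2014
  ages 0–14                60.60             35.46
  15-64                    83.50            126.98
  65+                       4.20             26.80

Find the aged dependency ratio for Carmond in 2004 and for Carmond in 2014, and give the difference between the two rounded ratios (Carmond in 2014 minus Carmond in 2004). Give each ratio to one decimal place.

Carmond in 2004: 4.20 / 83.50 × 100 = 5.0
Carmond in 2014: 26.80 / 126.98 × 100 = 21.1

Carmond in 2004: 5.0
Carmond in 2014: 21.1
Difference: +16.1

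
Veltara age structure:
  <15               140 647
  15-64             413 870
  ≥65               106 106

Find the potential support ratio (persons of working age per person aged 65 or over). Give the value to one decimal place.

Potential support ratio = 413 870 / 106 106 = 3.9

Potential support ratio: 3.9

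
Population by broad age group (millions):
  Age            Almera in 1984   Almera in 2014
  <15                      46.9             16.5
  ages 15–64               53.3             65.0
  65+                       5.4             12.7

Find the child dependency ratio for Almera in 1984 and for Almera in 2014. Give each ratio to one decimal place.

Almera in 1984: 88.0
Almera in 2014: 25.4

Almera in 1984: 46.9 / 53.3 × 100 = 88.0
Almera in 2014: 16.5 / 65.0 × 100 = 25.4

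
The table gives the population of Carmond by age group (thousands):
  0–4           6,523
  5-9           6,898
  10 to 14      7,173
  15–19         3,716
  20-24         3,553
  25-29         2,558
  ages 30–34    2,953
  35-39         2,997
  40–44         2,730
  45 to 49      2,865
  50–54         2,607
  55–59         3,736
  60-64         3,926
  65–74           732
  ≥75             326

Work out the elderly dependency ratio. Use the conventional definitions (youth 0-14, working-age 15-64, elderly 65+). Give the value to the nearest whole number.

0–14: 6,523 + 6,898 + 7,173 = 20,594
15–64: 3,716 + 3,553 + 2,558 + 2,953 + 2,997 + 2,730 + 2,865 + 2,607 + 3,736 + 3,926 = 31,641
65+: 732 + 326 = 1,058
Old-age dependency ratio = 1,058 / 31,641 × 100 = 3

Old-age dependency ratio: 3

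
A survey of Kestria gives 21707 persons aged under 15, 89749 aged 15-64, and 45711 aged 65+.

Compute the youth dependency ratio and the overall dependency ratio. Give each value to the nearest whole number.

Youth dependency ratio: 24
Total dependency ratio: 75

Youth dependency ratio = 21707 / 89749 × 100 = 24
Total dependency ratio = (21707 + 45711) / 89749 × 100 = 67418 / 89749 × 100 = 75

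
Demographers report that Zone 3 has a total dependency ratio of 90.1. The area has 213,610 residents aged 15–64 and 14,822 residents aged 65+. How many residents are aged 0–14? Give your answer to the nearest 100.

Aged 0–14: 177,600

Total dependency ratio = (youth + elderly) / working-age × 100
90.1 = (Y + 14,822) / 213,610 × 100
⇒ 177,600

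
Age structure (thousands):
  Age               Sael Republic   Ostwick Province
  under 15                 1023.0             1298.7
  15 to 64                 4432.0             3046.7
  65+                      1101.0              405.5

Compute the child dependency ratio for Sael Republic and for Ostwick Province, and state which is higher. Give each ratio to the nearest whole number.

Sael Republic: 23
Ostwick Province: 43
Higher: Ostwick Province

Sael Republic: 1023.0 / 4432.0 × 100 = 23
Ostwick Province: 1298.7 / 3046.7 × 100 = 43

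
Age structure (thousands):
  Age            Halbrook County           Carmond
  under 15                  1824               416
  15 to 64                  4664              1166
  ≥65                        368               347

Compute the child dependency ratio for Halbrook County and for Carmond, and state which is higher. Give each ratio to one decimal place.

Halbrook County: 39.1
Carmond: 35.7
Higher: Halbrook County

Halbrook County: 1824 / 4664 × 100 = 39.1
Carmond: 416 / 1166 × 100 = 35.7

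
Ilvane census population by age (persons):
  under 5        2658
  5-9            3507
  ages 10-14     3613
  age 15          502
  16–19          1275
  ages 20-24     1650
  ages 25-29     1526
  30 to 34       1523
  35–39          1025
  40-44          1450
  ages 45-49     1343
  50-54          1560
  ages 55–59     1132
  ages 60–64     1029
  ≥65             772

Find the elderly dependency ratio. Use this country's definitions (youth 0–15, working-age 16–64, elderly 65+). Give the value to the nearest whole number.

Old-age dependency ratio: 6

0–15: 2658 + 3507 + 3613 + 502 = 10280
16–64: 1275 + 1650 + 1526 + 1523 + 1025 + 1450 + 1343 + 1560 + 1132 + 1029 = 13513
65+: 772
Old-age dependency ratio = 772 / 13513 × 100 = 6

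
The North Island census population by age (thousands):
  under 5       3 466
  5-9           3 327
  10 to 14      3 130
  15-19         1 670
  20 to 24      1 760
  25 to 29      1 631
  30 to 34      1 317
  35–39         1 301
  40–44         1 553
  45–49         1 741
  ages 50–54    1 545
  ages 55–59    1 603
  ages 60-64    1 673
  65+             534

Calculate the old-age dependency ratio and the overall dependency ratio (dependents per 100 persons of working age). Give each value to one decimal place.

Old-age dependency ratio: 3.4
Total dependency ratio: 66.2

0–14: 3 466 + 3 327 + 3 130 = 9 923
15–64: 1 670 + 1 760 + 1 631 + 1 317 + 1 301 + 1 553 + 1 741 + 1 545 + 1 603 + 1 673 = 15 794
65+: 534
Old-age dependency ratio = 534 / 15 794 × 100 = 3.4
Total dependency ratio = (9 923 + 534) / 15 794 × 100 = 10 457 / 15 794 × 100 = 66.2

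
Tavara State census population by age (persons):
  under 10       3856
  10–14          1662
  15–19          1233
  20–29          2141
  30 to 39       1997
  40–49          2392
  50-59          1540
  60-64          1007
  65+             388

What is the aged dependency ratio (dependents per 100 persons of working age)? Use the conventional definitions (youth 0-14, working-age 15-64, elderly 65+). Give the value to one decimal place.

0–14: 3856 + 1662 = 5518
15–64: 1233 + 2141 + 1997 + 2392 + 1540 + 1007 = 10310
65+: 388
Old-age dependency ratio = 388 / 10310 × 100 = 3.8

Old-age dependency ratio: 3.8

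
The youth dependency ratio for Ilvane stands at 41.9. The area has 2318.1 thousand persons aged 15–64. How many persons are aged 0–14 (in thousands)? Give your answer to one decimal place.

Youth dependency ratio = youth / working-age × 100
41.9 = Y / 2318.1 × 100
⇒ 971.3

Aged 0–14: 971.3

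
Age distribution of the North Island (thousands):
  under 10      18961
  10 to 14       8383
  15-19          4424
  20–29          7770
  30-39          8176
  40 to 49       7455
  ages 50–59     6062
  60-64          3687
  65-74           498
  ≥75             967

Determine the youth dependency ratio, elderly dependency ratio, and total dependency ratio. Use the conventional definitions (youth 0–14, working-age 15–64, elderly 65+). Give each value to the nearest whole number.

0–14: 18961 + 8383 = 27344
15–64: 4424 + 7770 + 8176 + 7455 + 6062 + 3687 = 37574
65+: 498 + 967 = 1465
Youth dependency ratio = 27344 / 37574 × 100 = 73
Old-age dependency ratio = 1465 / 37574 × 100 = 4
Total dependency ratio = (27344 + 1465) / 37574 × 100 = 28809 / 37574 × 100 = 77

Youth dependency ratio: 73
Old-age dependency ratio: 4
Total dependency ratio: 77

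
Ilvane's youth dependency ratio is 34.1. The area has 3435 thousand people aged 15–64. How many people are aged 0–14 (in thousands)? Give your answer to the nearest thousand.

Youth dependency ratio = youth / working-age × 100
34.1 = Y / 3435 × 100
⇒ 1171

Aged 0–14: 1171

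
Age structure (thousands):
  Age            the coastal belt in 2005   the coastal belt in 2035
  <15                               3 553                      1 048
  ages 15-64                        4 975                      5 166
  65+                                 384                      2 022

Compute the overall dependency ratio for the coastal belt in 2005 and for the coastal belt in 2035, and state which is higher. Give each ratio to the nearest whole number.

the coastal belt in 2005: 79
the coastal belt in 2035: 59
Higher: the coastal belt in 2005

the coastal belt in 2005: (3 553 + 384) / 4 975 × 100 = 3 937 / 4 975 × 100 = 79
the coastal belt in 2035: (1 048 + 2 022) / 5 166 × 100 = 3 070 / 5 166 × 100 = 59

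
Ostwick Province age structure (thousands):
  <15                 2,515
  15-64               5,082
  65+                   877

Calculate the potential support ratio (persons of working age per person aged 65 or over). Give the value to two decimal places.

Potential support ratio: 5.79

Potential support ratio = 5,082 / 877 = 5.79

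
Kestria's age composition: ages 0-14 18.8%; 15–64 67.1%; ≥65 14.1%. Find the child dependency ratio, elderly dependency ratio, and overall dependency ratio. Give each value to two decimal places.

Youth dependency ratio: 28.02
Old-age dependency ratio: 21.01
Total dependency ratio: 49.03

Youth dependency ratio = 18.8 / 67.1 × 100 = 28.02
Old-age dependency ratio = 14.1 / 67.1 × 100 = 21.01
Total dependency ratio = (18.8 + 14.1) / 67.1 × 100 = 32.9 / 67.1 × 100 = 49.03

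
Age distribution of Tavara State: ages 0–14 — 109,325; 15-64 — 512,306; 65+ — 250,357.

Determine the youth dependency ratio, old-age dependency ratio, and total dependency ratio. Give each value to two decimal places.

Youth dependency ratio: 21.34
Old-age dependency ratio: 48.87
Total dependency ratio: 70.21

Youth dependency ratio = 109,325 / 512,306 × 100 = 21.34
Old-age dependency ratio = 250,357 / 512,306 × 100 = 48.87
Total dependency ratio = (109,325 + 250,357) / 512,306 × 100 = 359,682 / 512,306 × 100 = 70.21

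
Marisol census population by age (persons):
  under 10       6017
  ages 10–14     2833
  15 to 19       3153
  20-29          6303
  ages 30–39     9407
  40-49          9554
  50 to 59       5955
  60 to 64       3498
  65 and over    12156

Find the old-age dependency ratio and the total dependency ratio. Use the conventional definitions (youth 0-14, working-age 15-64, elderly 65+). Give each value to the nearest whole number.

Old-age dependency ratio: 32
Total dependency ratio: 55

0–14: 6017 + 2833 = 8850
15–64: 3153 + 6303 + 9407 + 9554 + 5955 + 3498 = 37870
65+: 12156
Old-age dependency ratio = 12156 / 37870 × 100 = 32
Total dependency ratio = (8850 + 12156) / 37870 × 100 = 21006 / 37870 × 100 = 55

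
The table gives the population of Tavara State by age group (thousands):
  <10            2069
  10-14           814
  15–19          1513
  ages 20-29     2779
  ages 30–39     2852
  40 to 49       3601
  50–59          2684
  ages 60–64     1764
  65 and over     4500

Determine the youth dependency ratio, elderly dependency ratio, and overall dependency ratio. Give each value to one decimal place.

0–14: 2069 + 814 = 2883
15–64: 1513 + 2779 + 2852 + 3601 + 2684 + 1764 = 15193
65+: 4500
Youth dependency ratio = 2883 / 15193 × 100 = 19.0
Old-age dependency ratio = 4500 / 15193 × 100 = 29.6
Total dependency ratio = (2883 + 4500) / 15193 × 100 = 7383 / 15193 × 100 = 48.6

Youth dependency ratio: 19.0
Old-age dependency ratio: 29.6
Total dependency ratio: 48.6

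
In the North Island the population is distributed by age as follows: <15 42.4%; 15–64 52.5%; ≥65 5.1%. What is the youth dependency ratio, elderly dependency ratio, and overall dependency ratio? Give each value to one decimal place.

Youth dependency ratio = 42.4 / 52.5 × 100 = 80.8
Old-age dependency ratio = 5.1 / 52.5 × 100 = 9.7
Total dependency ratio = (42.4 + 5.1) / 52.5 × 100 = 47.5 / 52.5 × 100 = 90.5

Youth dependency ratio: 80.8
Old-age dependency ratio: 9.7
Total dependency ratio: 90.5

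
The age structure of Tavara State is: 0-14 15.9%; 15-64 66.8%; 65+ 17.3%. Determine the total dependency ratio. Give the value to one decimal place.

Total dependency ratio: 49.7

Total dependency ratio = (15.9 + 17.3) / 66.8 × 100 = 33.2 / 66.8 × 100 = 49.7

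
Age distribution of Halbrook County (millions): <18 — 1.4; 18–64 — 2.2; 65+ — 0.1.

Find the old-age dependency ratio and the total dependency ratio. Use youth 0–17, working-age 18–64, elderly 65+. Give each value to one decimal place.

Old-age dependency ratio = 0.1 / 2.2 × 100 = 4.5
Total dependency ratio = (1.4 + 0.1) / 2.2 × 100 = 1.5 / 2.2 × 100 = 68.2

Old-age dependency ratio: 4.5
Total dependency ratio: 68.2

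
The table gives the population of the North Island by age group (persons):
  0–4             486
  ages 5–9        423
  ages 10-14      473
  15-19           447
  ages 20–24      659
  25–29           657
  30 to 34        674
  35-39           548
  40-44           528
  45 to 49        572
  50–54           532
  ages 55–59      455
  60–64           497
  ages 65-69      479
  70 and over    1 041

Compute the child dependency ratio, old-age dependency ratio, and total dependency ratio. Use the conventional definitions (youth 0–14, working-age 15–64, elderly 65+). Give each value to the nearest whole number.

0–14: 486 + 423 + 473 = 1 382
15–64: 447 + 659 + 657 + 674 + 548 + 528 + 572 + 532 + 455 + 497 = 5 569
65+: 479 + 1 041 = 1 520
Youth dependency ratio = 1 382 / 5 569 × 100 = 25
Old-age dependency ratio = 1 520 / 5 569 × 100 = 27
Total dependency ratio = (1 382 + 1 520) / 5 569 × 100 = 2 902 / 5 569 × 100 = 52

Youth dependency ratio: 25
Old-age dependency ratio: 27
Total dependency ratio: 52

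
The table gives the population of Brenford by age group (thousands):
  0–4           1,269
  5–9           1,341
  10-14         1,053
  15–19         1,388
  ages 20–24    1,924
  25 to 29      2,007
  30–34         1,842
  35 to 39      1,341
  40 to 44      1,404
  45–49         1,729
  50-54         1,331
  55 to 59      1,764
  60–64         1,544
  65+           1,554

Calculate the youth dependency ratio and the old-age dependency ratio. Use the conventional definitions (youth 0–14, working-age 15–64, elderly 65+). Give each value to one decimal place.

0–14: 1,269 + 1,341 + 1,053 = 3,663
15–64: 1,388 + 1,924 + 2,007 + 1,842 + 1,341 + 1,404 + 1,729 + 1,331 + 1,764 + 1,544 = 16,274
65+: 1,554
Youth dependency ratio = 3,663 / 16,274 × 100 = 22.5
Old-age dependency ratio = 1,554 / 16,274 × 100 = 9.5

Youth dependency ratio: 22.5
Old-age dependency ratio: 9.5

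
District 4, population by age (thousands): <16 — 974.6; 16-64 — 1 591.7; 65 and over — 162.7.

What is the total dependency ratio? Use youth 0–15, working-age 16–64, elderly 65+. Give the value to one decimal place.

Total dependency ratio: 71.5

Total dependency ratio = (974.6 + 162.7) / 1 591.7 × 100 = 1 137.3 / 1 591.7 × 100 = 71.5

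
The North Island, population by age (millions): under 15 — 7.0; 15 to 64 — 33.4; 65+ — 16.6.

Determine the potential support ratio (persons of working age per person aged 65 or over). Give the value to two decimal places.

Potential support ratio = 33.4 / 16.6 = 2.01

Potential support ratio: 2.01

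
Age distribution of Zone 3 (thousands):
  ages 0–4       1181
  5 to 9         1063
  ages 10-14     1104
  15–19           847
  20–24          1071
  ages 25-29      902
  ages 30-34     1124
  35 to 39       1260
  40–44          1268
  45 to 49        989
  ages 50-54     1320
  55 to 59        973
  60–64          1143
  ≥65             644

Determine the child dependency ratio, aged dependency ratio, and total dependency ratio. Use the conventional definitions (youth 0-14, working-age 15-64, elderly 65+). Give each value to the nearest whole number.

Youth dependency ratio: 31
Old-age dependency ratio: 6
Total dependency ratio: 37

0–14: 1181 + 1063 + 1104 = 3348
15–64: 847 + 1071 + 902 + 1124 + 1260 + 1268 + 989 + 1320 + 973 + 1143 = 10897
65+: 644
Youth dependency ratio = 3348 / 10897 × 100 = 31
Old-age dependency ratio = 644 / 10897 × 100 = 6
Total dependency ratio = (3348 + 644) / 10897 × 100 = 3992 / 10897 × 100 = 37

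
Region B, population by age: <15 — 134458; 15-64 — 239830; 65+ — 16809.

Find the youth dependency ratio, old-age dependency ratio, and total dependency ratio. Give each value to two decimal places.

Youth dependency ratio: 56.06
Old-age dependency ratio: 7.01
Total dependency ratio: 63.07

Youth dependency ratio = 134458 / 239830 × 100 = 56.06
Old-age dependency ratio = 16809 / 239830 × 100 = 7.01
Total dependency ratio = (134458 + 16809) / 239830 × 100 = 151267 / 239830 × 100 = 63.07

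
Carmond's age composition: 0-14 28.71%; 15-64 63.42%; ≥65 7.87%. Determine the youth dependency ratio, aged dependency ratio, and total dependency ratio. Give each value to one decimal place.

Youth dependency ratio = 28.71 / 63.42 × 100 = 45.3
Old-age dependency ratio = 7.87 / 63.42 × 100 = 12.4
Total dependency ratio = (28.71 + 7.87) / 63.42 × 100 = 36.58 / 63.42 × 100 = 57.7

Youth dependency ratio: 45.3
Old-age dependency ratio: 12.4
Total dependency ratio: 57.7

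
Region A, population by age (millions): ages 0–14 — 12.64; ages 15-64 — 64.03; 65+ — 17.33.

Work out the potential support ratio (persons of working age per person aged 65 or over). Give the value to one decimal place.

Potential support ratio: 3.7

Potential support ratio = 64.03 / 17.33 = 3.7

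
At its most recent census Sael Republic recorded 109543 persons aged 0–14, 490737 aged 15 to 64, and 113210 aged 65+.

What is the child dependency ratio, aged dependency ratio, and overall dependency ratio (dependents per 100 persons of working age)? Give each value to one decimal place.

Youth dependency ratio: 22.3
Old-age dependency ratio: 23.1
Total dependency ratio: 45.4

Youth dependency ratio = 109543 / 490737 × 100 = 22.3
Old-age dependency ratio = 113210 / 490737 × 100 = 23.1
Total dependency ratio = (109543 + 113210) / 490737 × 100 = 222753 / 490737 × 100 = 45.4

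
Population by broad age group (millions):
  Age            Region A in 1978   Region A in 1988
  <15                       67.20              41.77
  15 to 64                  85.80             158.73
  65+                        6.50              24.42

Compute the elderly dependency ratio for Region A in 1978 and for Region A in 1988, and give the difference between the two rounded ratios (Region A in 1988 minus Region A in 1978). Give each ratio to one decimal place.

Region A in 1978: 6.50 / 85.80 × 100 = 7.6
Region A in 1988: 24.42 / 158.73 × 100 = 15.4

Region A in 1978: 7.6
Region A in 1988: 15.4
Difference: +7.8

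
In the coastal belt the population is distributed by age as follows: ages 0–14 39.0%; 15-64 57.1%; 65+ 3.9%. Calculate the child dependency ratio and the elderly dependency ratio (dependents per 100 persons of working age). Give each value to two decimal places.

Youth dependency ratio: 68.30
Old-age dependency ratio: 6.83

Youth dependency ratio = 39.0 / 57.1 × 100 = 68.30
Old-age dependency ratio = 3.9 / 57.1 × 100 = 6.83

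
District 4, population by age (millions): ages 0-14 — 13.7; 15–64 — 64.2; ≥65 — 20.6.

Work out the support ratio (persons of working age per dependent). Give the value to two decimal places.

Support ratio: 1.87

Support ratio = 64.2 / (13.7 + 20.6) = 64.2 / 34.3 = 1.87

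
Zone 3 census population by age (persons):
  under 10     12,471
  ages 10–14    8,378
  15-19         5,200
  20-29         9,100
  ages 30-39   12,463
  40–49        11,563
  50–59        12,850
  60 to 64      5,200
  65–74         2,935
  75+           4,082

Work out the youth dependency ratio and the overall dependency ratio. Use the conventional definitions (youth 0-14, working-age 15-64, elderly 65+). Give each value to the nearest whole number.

Youth dependency ratio: 37
Total dependency ratio: 49

0–14: 12,471 + 8,378 = 20,849
15–64: 5,200 + 9,100 + 12,463 + 11,563 + 12,850 + 5,200 = 56,376
65+: 2,935 + 4,082 = 7,017
Youth dependency ratio = 20,849 / 56,376 × 100 = 37
Total dependency ratio = (20,849 + 7,017) / 56,376 × 100 = 27,866 / 56,376 × 100 = 49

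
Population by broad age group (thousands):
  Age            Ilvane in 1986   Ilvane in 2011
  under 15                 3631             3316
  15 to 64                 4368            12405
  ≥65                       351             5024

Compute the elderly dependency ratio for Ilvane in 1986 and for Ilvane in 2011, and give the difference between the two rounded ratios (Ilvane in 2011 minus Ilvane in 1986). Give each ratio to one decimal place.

Ilvane in 1986: 351 / 4368 × 100 = 8.0
Ilvane in 2011: 5024 / 12405 × 100 = 40.5

Ilvane in 1986: 8.0
Ilvane in 2011: 40.5
Difference: +32.5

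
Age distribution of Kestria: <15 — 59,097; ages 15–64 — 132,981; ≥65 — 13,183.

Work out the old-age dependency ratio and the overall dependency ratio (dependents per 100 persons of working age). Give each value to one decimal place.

Old-age dependency ratio = 13,183 / 132,981 × 100 = 9.9
Total dependency ratio = (59,097 + 13,183) / 132,981 × 100 = 72,280 / 132,981 × 100 = 54.4

Old-age dependency ratio: 9.9
Total dependency ratio: 54.4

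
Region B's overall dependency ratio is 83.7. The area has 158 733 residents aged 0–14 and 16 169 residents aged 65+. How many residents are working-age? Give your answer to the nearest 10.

Working-age: 208 960

Total dependency ratio = (youth + elderly) / working-age × 100
83.7 = (158 733 + 16 169) / W × 100
⇒ 208 960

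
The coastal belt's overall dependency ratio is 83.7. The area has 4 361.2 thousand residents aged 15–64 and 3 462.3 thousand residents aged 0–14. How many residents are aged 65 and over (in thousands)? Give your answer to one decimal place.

Aged 65 and over: 188.0

Total dependency ratio = (youth + elderly) / working-age × 100
83.7 = (3 462.3 + E) / 4 361.2 × 100
⇒ 188.0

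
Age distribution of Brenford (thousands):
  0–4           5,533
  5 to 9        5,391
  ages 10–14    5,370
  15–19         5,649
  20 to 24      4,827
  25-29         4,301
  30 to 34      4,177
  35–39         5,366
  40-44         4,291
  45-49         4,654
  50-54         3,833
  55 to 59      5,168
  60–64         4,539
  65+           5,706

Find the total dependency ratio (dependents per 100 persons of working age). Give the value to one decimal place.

Total dependency ratio: 47.0

0–14: 5,533 + 5,391 + 5,370 = 16,294
15–64: 5,649 + 4,827 + 4,301 + 4,177 + 5,366 + 4,291 + 4,654 + 3,833 + 5,168 + 4,539 = 46,805
65+: 5,706
Total dependency ratio = (16,294 + 5,706) / 46,805 × 100 = 22,000 / 46,805 × 100 = 47.0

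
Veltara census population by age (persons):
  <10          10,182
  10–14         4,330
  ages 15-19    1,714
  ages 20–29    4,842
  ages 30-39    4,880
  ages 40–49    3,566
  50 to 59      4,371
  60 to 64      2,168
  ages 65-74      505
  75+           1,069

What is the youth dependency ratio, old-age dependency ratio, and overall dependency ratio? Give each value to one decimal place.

Youth dependency ratio: 67.4
Old-age dependency ratio: 7.3
Total dependency ratio: 74.7

0–14: 10,182 + 4,330 = 14,512
15–64: 1,714 + 4,842 + 4,880 + 3,566 + 4,371 + 2,168 = 21,541
65+: 505 + 1,069 = 1,574
Youth dependency ratio = 14,512 / 21,541 × 100 = 67.4
Old-age dependency ratio = 1,574 / 21,541 × 100 = 7.3
Total dependency ratio = (14,512 + 1,574) / 21,541 × 100 = 16,086 / 21,541 × 100 = 74.7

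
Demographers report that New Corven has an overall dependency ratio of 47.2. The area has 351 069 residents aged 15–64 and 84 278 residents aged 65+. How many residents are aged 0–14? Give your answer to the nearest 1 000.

Total dependency ratio = (youth + elderly) / working-age × 100
47.2 = (Y + 84 278) / 351 069 × 100
⇒ 81 000

Aged 0–14: 81 000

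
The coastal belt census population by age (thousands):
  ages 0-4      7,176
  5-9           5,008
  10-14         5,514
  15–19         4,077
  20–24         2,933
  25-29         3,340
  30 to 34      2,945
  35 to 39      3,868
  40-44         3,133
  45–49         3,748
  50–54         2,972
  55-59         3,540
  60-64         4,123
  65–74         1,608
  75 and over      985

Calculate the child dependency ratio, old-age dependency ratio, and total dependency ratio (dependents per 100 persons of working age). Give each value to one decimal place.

0–14: 7,176 + 5,008 + 5,514 = 17,698
15–64: 4,077 + 2,933 + 3,340 + 2,945 + 3,868 + 3,133 + 3,748 + 2,972 + 3,540 + 4,123 = 34,679
65+: 1,608 + 985 = 2,593
Youth dependency ratio = 17,698 / 34,679 × 100 = 51.0
Old-age dependency ratio = 2,593 / 34,679 × 100 = 7.5
Total dependency ratio = (17,698 + 2,593) / 34,679 × 100 = 20,291 / 34,679 × 100 = 58.5

Youth dependency ratio: 51.0
Old-age dependency ratio: 7.5
Total dependency ratio: 58.5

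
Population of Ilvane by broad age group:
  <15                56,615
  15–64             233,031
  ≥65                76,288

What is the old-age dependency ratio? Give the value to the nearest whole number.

Old-age dependency ratio: 33

Old-age dependency ratio = 76,288 / 233,031 × 100 = 33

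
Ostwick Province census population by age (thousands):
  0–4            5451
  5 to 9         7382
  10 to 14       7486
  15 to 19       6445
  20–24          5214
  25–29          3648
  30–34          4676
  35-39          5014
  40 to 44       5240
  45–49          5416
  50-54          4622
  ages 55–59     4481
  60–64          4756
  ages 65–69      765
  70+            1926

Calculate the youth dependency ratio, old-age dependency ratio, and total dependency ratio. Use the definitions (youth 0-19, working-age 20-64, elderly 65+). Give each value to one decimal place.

0–19: 5451 + 7382 + 7486 + 6445 = 26764
20–64: 5214 + 3648 + 4676 + 5014 + 5240 + 5416 + 4622 + 4481 + 4756 = 43067
65+: 765 + 1926 = 2691
Youth dependency ratio = 26764 / 43067 × 100 = 62.1
Old-age dependency ratio = 2691 / 43067 × 100 = 6.2
Total dependency ratio = (26764 + 2691) / 43067 × 100 = 29455 / 43067 × 100 = 68.4

Youth dependency ratio: 62.1
Old-age dependency ratio: 6.2
Total dependency ratio: 68.4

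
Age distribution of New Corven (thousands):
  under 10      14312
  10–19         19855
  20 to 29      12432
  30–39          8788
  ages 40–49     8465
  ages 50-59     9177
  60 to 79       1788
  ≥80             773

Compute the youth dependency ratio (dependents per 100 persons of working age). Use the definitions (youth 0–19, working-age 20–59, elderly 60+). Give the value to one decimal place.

Youth dependency ratio: 87.9

0–19: 14312 + 19855 = 34167
20–59: 12432 + 8788 + 8465 + 9177 = 38862
60+: 1788 + 773 = 2561
Youth dependency ratio = 34167 / 38862 × 100 = 87.9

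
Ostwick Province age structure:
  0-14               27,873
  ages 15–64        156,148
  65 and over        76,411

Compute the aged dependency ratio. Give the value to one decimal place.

Old-age dependency ratio = 76,411 / 156,148 × 100 = 48.9

Old-age dependency ratio: 48.9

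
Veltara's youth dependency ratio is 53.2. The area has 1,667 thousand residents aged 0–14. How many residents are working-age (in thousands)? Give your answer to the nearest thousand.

Working-age: 3,133

Youth dependency ratio = youth / working-age × 100
53.2 = 1,667 / W × 100
⇒ 3,133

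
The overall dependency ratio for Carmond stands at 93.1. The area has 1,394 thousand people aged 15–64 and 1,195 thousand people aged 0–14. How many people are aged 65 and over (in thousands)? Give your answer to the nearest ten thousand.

Total dependency ratio = (youth + elderly) / working-age × 100
93.1 = (1,195 + E) / 1,394 × 100
⇒ 100

Aged 65 and over: 100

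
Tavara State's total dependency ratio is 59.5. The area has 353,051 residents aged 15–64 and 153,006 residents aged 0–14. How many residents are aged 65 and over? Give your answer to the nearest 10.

Aged 65 and over: 57,060

Total dependency ratio = (youth + elderly) / working-age × 100
59.5 = (153,006 + E) / 353,051 × 100
⇒ 57,060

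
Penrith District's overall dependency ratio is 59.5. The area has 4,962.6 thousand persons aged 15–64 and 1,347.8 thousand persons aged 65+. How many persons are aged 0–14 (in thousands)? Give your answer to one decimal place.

Total dependency ratio = (youth + elderly) / working-age × 100
59.5 = (Y + 1,347.8) / 4,962.6 × 100
⇒ 1,604.9

Aged 0–14: 1,604.9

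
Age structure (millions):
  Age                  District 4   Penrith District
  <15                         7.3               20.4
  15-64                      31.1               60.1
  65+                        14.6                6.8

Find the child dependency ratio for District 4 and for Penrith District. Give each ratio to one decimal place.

District 4: 23.5
Penrith District: 33.9

District 4: 7.3 / 31.1 × 100 = 23.5
Penrith District: 20.4 / 60.1 × 100 = 33.9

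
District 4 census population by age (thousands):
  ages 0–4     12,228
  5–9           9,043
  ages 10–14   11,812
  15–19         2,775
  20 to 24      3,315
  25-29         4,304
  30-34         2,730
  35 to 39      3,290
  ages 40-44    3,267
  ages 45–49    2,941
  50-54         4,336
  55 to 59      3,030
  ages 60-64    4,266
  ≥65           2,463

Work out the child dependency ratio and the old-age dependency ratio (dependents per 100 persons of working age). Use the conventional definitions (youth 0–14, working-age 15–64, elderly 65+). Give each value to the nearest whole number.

Youth dependency ratio: 97
Old-age dependency ratio: 7

0–14: 12,228 + 9,043 + 11,812 = 33,083
15–64: 2,775 + 3,315 + 4,304 + 2,730 + 3,290 + 3,267 + 2,941 + 4,336 + 3,030 + 4,266 = 34,254
65+: 2,463
Youth dependency ratio = 33,083 / 34,254 × 100 = 97
Old-age dependency ratio = 2,463 / 34,254 × 100 = 7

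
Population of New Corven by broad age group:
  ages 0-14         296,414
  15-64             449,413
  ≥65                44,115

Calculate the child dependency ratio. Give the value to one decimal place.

Youth dependency ratio = 296,414 / 449,413 × 100 = 66.0

Youth dependency ratio: 66.0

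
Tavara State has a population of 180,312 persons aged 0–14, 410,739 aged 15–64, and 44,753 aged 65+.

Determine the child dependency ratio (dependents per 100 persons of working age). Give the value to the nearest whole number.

Youth dependency ratio: 44

Youth dependency ratio = 180,312 / 410,739 × 100 = 44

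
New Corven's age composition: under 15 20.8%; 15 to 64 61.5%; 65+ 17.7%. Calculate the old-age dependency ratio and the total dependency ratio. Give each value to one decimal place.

Old-age dependency ratio = 17.7 / 61.5 × 100 = 28.8
Total dependency ratio = (20.8 + 17.7) / 61.5 × 100 = 38.5 / 61.5 × 100 = 62.6

Old-age dependency ratio: 28.8
Total dependency ratio: 62.6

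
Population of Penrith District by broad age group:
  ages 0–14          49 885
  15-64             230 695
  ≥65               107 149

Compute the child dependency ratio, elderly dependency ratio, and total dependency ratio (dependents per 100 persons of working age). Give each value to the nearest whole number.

Youth dependency ratio = 49 885 / 230 695 × 100 = 22
Old-age dependency ratio = 107 149 / 230 695 × 100 = 46
Total dependency ratio = (49 885 + 107 149) / 230 695 × 100 = 157 034 / 230 695 × 100 = 68

Youth dependency ratio: 22
Old-age dependency ratio: 46
Total dependency ratio: 68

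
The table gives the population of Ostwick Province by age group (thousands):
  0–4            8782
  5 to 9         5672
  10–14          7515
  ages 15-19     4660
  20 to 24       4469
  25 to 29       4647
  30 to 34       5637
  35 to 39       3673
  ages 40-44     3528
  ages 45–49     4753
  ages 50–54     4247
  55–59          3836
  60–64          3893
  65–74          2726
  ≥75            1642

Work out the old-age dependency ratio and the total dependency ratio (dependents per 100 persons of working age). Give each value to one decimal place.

Old-age dependency ratio: 10.1
Total dependency ratio: 60.8

0–14: 8782 + 5672 + 7515 = 21969
15–64: 4660 + 4469 + 4647 + 5637 + 3673 + 3528 + 4753 + 4247 + 3836 + 3893 = 43343
65+: 2726 + 1642 = 4368
Old-age dependency ratio = 4368 / 43343 × 100 = 10.1
Total dependency ratio = (21969 + 4368) / 43343 × 100 = 26337 / 43343 × 100 = 60.8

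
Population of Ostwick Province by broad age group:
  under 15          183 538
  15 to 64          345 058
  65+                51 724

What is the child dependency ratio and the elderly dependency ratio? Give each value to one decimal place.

Youth dependency ratio = 183 538 / 345 058 × 100 = 53.2
Old-age dependency ratio = 51 724 / 345 058 × 100 = 15.0

Youth dependency ratio: 53.2
Old-age dependency ratio: 15.0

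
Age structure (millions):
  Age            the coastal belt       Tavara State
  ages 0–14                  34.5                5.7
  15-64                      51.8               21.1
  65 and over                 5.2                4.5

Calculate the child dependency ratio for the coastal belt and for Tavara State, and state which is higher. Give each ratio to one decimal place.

the coastal belt: 34.5 / 51.8 × 100 = 66.6
Tavara State: 5.7 / 21.1 × 100 = 27.0

the coastal belt: 66.6
Tavara State: 27.0
Higher: the coastal belt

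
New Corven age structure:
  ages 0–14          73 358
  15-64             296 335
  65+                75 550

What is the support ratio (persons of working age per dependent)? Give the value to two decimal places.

Support ratio = 296 335 / (73 358 + 75 550) = 296 335 / 148 908 = 1.99

Support ratio: 1.99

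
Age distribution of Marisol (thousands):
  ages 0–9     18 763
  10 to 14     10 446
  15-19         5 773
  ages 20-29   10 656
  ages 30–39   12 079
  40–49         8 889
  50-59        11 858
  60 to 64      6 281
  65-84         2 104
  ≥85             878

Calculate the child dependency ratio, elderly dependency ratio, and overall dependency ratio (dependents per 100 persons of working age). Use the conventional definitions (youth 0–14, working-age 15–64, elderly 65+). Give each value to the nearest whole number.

Youth dependency ratio: 53
Old-age dependency ratio: 5
Total dependency ratio: 58

0–14: 18 763 + 10 446 = 29 209
15–64: 5 773 + 10 656 + 12 079 + 8 889 + 11 858 + 6 281 = 55 536
65+: 2 104 + 878 = 2 982
Youth dependency ratio = 29 209 / 55 536 × 100 = 53
Old-age dependency ratio = 2 982 / 55 536 × 100 = 5
Total dependency ratio = (29 209 + 2 982) / 55 536 × 100 = 32 191 / 55 536 × 100 = 58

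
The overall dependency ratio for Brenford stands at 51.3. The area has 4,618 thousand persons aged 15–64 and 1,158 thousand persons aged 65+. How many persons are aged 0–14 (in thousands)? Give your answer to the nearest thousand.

Total dependency ratio = (youth + elderly) / working-age × 100
51.3 = (Y + 1,158) / 4,618 × 100
⇒ 1,211

Aged 0–14: 1,211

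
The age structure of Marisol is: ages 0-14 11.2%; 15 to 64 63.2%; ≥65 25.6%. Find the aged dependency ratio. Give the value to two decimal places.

Old-age dependency ratio = 25.6 / 63.2 × 100 = 40.51

Old-age dependency ratio: 40.51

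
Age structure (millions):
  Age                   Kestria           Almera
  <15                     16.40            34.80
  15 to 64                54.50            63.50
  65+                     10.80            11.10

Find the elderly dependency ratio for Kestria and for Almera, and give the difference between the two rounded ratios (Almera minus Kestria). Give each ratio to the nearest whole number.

Kestria: 20
Almera: 17
Difference: -3

Kestria: 10.80 / 54.50 × 100 = 20
Almera: 11.10 / 63.50 × 100 = 17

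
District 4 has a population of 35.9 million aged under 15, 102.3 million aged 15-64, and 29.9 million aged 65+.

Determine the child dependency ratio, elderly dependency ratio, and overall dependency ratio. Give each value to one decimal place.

Youth dependency ratio = 35.9 / 102.3 × 100 = 35.1
Old-age dependency ratio = 29.9 / 102.3 × 100 = 29.2
Total dependency ratio = (35.9 + 29.9) / 102.3 × 100 = 65.8 / 102.3 × 100 = 64.3

Youth dependency ratio: 35.1
Old-age dependency ratio: 29.2
Total dependency ratio: 64.3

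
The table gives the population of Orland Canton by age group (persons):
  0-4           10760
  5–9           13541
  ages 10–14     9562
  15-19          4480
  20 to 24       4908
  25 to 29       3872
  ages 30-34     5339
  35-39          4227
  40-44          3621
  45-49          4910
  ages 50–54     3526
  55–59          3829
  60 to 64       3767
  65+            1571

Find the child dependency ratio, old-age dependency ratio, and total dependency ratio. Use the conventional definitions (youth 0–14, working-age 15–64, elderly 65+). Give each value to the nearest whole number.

0–14: 10760 + 13541 + 9562 = 33863
15–64: 4480 + 4908 + 3872 + 5339 + 4227 + 3621 + 4910 + 3526 + 3829 + 3767 = 42479
65+: 1571
Youth dependency ratio = 33863 / 42479 × 100 = 80
Old-age dependency ratio = 1571 / 42479 × 100 = 4
Total dependency ratio = (33863 + 1571) / 42479 × 100 = 35434 / 42479 × 100 = 83

Youth dependency ratio: 80
Old-age dependency ratio: 4
Total dependency ratio: 83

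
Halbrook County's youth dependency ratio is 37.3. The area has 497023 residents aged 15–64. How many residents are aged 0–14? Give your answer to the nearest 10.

Aged 0–14: 185390

Youth dependency ratio = youth / working-age × 100
37.3 = Y / 497023 × 100
⇒ 185390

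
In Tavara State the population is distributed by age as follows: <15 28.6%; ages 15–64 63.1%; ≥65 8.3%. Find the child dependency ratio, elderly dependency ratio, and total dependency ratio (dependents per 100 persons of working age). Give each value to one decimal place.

Youth dependency ratio: 45.3
Old-age dependency ratio: 13.2
Total dependency ratio: 58.5

Youth dependency ratio = 28.6 / 63.1 × 100 = 45.3
Old-age dependency ratio = 8.3 / 63.1 × 100 = 13.2
Total dependency ratio = (28.6 + 8.3) / 63.1 × 100 = 36.9 / 63.1 × 100 = 58.5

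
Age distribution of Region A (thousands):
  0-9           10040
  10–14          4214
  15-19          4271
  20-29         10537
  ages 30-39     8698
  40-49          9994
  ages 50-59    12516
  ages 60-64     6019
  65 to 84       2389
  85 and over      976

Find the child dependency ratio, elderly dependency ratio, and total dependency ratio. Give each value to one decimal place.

0–14: 10040 + 4214 = 14254
15–64: 4271 + 10537 + 8698 + 9994 + 12516 + 6019 = 52035
65+: 2389 + 976 = 3365
Youth dependency ratio = 14254 / 52035 × 100 = 27.4
Old-age dependency ratio = 3365 / 52035 × 100 = 6.5
Total dependency ratio = (14254 + 3365) / 52035 × 100 = 17619 / 52035 × 100 = 33.9

Youth dependency ratio: 27.4
Old-age dependency ratio: 6.5
Total dependency ratio: 33.9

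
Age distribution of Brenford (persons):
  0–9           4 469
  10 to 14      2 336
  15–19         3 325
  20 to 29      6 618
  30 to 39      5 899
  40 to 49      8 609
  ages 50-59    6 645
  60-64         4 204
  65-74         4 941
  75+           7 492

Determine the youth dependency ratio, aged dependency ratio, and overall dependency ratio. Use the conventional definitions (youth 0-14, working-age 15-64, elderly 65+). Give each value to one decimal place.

Youth dependency ratio: 19.3
Old-age dependency ratio: 35.2
Total dependency ratio: 54.5

0–14: 4 469 + 2 336 = 6 805
15–64: 3 325 + 6 618 + 5 899 + 8 609 + 6 645 + 4 204 = 35 300
65+: 4 941 + 7 492 = 12 433
Youth dependency ratio = 6 805 / 35 300 × 100 = 19.3
Old-age dependency ratio = 12 433 / 35 300 × 100 = 35.2
Total dependency ratio = (6 805 + 12 433) / 35 300 × 100 = 19 238 / 35 300 × 100 = 54.5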